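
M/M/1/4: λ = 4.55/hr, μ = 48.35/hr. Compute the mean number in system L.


ρ = 4.55/48.35 = 0.09411
L = ρ[1 − (K+1)ρ^K + Kρ^(K+1)] / [(1−ρ)(1−ρ^(K+1))]
Numerator: 0.09411·(1 − 5·0.00007843 + 4·0.000007380) = 0.094071
Denominator: (0.9059)·(0.999993) = 0.905888
L = 0.094071/0.905888 = 0.1038

Final: 0.1038


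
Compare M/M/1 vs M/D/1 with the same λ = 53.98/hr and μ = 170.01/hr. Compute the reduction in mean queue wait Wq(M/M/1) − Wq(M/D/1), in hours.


ρ = 53.98/170.01 = 0.3175
Wq(M/M/1) = ρ/(μ−λ) = 0.3175/116.03 = 0.002736 hr
Wq(M/D/1) = ρ/(2(μ−λ)) = 0.001368 hr
Savings = 0.002736 − 0.001368 = 0.001368 hr

Final: 0.001368 hr


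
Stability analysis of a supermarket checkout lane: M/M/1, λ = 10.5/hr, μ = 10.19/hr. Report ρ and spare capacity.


Total capacity cμ = 1·10.19 = 10.19/hr
ρ = λ/(cμ) = 10.5/10.19 = 1.0304
Stable ⇔ ρ < 1: NO
Spare capacity = cμ − λ = 10.19 − 10.5 = -0.31/hr

Final: ρ = 1.0304; unstable; margin = -0.31/hr


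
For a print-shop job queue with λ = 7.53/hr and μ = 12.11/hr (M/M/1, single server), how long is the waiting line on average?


ρ = 7.53/12.11 = 0.6218
Lq = ρ²/(1−ρ) = 0.3866/0.3782 = 1.0223

Final: 1.0223


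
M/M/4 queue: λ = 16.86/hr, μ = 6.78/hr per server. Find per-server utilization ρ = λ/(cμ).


ρ = λ/(cμ) = 16.86/(4·6.78) = 16.86/27.12 = 0.6217

Final: 0.6217


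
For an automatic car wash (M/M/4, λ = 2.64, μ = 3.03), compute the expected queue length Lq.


a = λ/μ = 0.8713; ρ = a/4 = 0.2178
P₀ = 0.418096
Lq = P₀·a^c·ρ / (c!·(1−ρ)²) = 0.418096·0.57630·0.2178/(24·0.61180)
= 0.003574

Final: 0.003574


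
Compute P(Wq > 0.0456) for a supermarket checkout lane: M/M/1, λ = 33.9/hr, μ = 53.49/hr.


ρ = 33.9/53.49 = 0.6338
P(Wq > t) = ρ·e^{−(μ−λ)t} = 0.6338·e^{−0.8933}
= 0.6338·0.409301 = 0.259400

Final: 0.259400


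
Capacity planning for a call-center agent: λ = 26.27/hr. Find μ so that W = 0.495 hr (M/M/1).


W = 1/(μ−λ) ⇒ μ − λ = 1/W = 1/0.495 = 2.0202
μ = λ + 1/W = 26.27 + 2.0202 = 28.2902 per hr

Final: 28.2902 /hr


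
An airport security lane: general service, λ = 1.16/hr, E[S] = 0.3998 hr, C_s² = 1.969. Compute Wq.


ρ = λ·E[S] = 1.16·0.3998 = 0.4638
E[S²] = E[S]²(1+C_s²) = 0.3998²·(1+1.969) = 0.474565
Wq = λ·E[S²]/(2(1−ρ)) = 1.16·0.474565/(2·0.5362) = 0.51330 hr

Final: 0.51330 hr


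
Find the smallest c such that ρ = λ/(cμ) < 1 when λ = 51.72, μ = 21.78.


Stability requires cμ > λ ⇔ c > λ/μ.
λ/μ = 51.72/21.78 = 2.3747
Minimum integer c = ⌊2.3747⌋ + 1 = 3
Check: 3·21.78 = 65.34 > 51.72, while 2·21.78 = 43.56 ≤ 51.72

Final: 3 servers


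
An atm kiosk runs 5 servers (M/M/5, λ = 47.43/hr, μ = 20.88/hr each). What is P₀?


a = λ/μ = 47.43/20.88 = 2.2716; ρ = a/c = 0.4543
Σ_{k=0}^{4} a^k/k! (terms k=0..4) = 1.00000 + 2.27155 + 2.57997 + 1.95351 + 1.10938 = 8.91442
Tail: a^5/(5!(1−ρ)) = 60.48019/(120·0.5457) = 0.92360
P₀ = 1/(8.91442 + 0.92360) = 1/9.83802 = 0.101646

Final: 0.101646


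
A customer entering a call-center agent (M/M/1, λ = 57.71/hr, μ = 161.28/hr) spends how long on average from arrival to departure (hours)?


W = 1/(μ−λ) = 1/(161.28 − 57.71) = 1/103.57 = 0.009655 hr

Final: 0.009655 hr


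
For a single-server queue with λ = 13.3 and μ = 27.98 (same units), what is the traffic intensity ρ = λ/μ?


ρ = λ/μ = 13.3/27.98 = 0.4753

Final: 0.4753


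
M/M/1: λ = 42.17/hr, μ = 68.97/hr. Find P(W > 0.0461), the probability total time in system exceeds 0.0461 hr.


W ~ Exponential(μ−λ) for M/M/1.
μ − λ = 68.97 − 42.17 = 26.8000
P(W > t) = e^{−(μ−λ)t} = e^{−1.2355} = 0.290695

Final: 0.290695


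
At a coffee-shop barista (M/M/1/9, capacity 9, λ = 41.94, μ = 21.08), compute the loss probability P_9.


ρ = λ/μ = 41.94/21.08 = 1.9896
P_K = (1−ρ)ρ^K/(1−ρ^(K+1)) = (-0.9896·488.450295)/(1 − 971.802912)
= -483.352616/-970.802912 = 0.497890

Final: 0.497890


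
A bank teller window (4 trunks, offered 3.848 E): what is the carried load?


B(4,3.848) = 0.295805 (Erlang-B)
Carried load = a(1 − B) = 3.848·(1 − 0.295805) = 3.848·0.704195 = 2.7097 E

Final: 2.7097 Erlangs


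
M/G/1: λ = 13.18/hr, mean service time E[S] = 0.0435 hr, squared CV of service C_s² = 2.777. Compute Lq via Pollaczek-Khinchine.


ρ = λ·E[S] = 13.18·0.0435 = 0.5733
Lq = ρ²(1+C_s²)/(2(1−ρ)) = 0.3287·(1+2.777)/(2·0.4267)
= 0.3287·3.7770/0.8533 = 1.45490

Final: 1.45490


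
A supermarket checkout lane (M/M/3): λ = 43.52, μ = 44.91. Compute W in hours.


a = 0.9690; ρ = 0.3230; P₀ = 0.375572
Lq = P₀·a^c·ρ/(c!(1−ρ)²) = 0.04015
Wq = Lq/λ = 0.04015/43.52 = 0.0009225 hr
W = Wq + 1/μ = 0.0009225 + 0.02227 = 0.02319 hr

Final: 0.02319 hr


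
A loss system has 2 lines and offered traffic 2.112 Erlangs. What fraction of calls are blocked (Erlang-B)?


B(c,a) = (a^c/c!) / Σ_{k=0}^{c} a^k/k!
a^2/2! = 2.230272
Σ terms (k=0..2): 1.00000 + 2.11200 + 2.23027 = 5.342272
B = 2.230272/5.342272 = 0.417476

Final: 0.417476


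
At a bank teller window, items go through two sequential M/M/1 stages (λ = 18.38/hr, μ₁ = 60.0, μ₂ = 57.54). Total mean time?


Each node sees arrival rate λ = 18.38/hr (tandem ⇒ throughput preserved).
W₁ = 1/(μ₁−λ) = 1/(60.0−18.38) = 0.02403 hr
W₂ = 1/(μ₂−λ) = 1/(57.54−18.38) = 0.02554 hr
W_total = W₁ + W₂ = 0.02403 + 0.02554 = 0.04956 hr

Final: 0.04956 hr


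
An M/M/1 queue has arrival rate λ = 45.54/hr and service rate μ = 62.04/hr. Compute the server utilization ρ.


ρ = λ/μ = 45.54/62.04 = 0.7340

Final: 0.7340


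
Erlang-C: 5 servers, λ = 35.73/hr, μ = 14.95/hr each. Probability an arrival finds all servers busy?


a = λ/μ = 2.3900; ρ = a/5 = 0.4780
P₀ = 0.089884 (from M/M/c formula)
C(c,a) = [a^c/(c!(1−ρ))]·P₀ = [77.97567/(120·0.5220)]·0.089884
= 1.24481·0.089884 = 0.111889

Final: 0.111889


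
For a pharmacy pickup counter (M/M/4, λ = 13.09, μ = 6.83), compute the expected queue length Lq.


a = λ/μ = 1.9165; ρ = a/4 = 0.4791
P₀ = 0.142741
Lq = P₀·a^c·ρ / (c!·(1−ρ)²) = 0.142741·13.49198·0.4791/(24·0.27130)
= 0.14172

Final: 0.14172


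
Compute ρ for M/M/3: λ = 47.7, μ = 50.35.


ρ = λ/(cμ) = 47.7/(3·50.35) = 47.7/151.05 = 0.3158

Final: 0.3158


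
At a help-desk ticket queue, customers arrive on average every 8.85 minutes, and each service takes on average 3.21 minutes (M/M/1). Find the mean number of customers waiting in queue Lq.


λ = 60/8.85 = 6.7797 /hr
μ = 60/3.21 = 18.6916 /hr
ρ = λ/μ = 6.7797/18.6916 = 0.3627
Lq = ρ²/(1−ρ) = 0.1316/0.6373 = 0.2064

Final: 0.2064


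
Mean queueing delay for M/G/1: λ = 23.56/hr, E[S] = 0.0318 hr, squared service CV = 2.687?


ρ = λ·E[S] = 23.56·0.0318 = 0.7492
E[S²] = E[S]²(1+C_s²) = 0.0318²·(1+2.687) = 0.003728
Wq = λ·E[S²]/(2(1−ρ)) = 23.56·0.003728/(2·0.2508) = 0.17513 hr

Final: 0.17513 hr


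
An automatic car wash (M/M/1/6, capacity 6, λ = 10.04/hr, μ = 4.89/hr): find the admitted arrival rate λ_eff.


ρ = 2.0532; P_K = (1−ρ)ρ^6/(1−ρ^7) = 0.516305
λ_eff = λ(1 − P_K) = 10.04·(1 − 0.516305) = 10.04·0.483695 = 4.8563 /hr

Final: 4.8563 /hr


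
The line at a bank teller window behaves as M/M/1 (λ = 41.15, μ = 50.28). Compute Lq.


ρ = 41.15/50.28 = 0.8184
Lq = ρ²/(1−ρ) = 0.6698/0.1816 = 3.6887

Final: 3.6887


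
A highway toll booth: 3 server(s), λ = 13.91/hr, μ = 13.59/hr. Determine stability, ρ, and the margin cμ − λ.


Total capacity cμ = 3·13.59 = 40.77/hr
ρ = λ/(cμ) = 13.91/40.77 = 0.3412
Stable ⇔ ρ < 1: YES
Spare capacity = cμ − λ = 40.77 − 13.91 = 26.86/hr

Final: ρ = 0.3412; stable; margin = 26.86/hr


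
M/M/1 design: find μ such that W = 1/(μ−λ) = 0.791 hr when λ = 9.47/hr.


W = 1/(μ−λ) ⇒ μ − λ = 1/W = 1/0.791 = 1.2642
μ = λ + 1/W = 9.47 + 1.2642 = 10.7342 per hr

Final: 10.7342 /hr


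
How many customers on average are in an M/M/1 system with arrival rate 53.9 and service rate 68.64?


ρ = λ/μ = 53.9/68.64 = 0.7853
L = ρ/(1−ρ) = 0.7853/(1 − 0.7853) = 0.7853/0.2147 = 3.6567

Final: 3.6567


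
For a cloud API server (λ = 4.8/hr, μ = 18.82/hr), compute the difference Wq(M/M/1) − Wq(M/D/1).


ρ = 4.8/18.82 = 0.2550
Wq(M/M/1) = ρ/(μ−λ) = 0.2550/14.02 = 0.01819 hr
Wq(M/D/1) = ρ/(2(μ−λ)) = 0.009096 hr
Savings = 0.01819 − 0.009096 = 0.009096 hr

Final: 0.009096 hr


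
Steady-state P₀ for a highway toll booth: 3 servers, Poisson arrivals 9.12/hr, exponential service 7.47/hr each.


a = λ/μ = 9.12/7.47 = 1.2209; ρ = a/c = 0.4070
Σ_{k=0}^{2} a^k/k! (terms k=0..2) = 1.00000 + 1.22088 + 0.74528 = 2.96616
Tail: a^3/(3!(1−ρ)) = 1.81980/(6·0.5930) = 0.51143
P₀ = 1/(2.96616 + 0.51143) = 1/3.47759 = 0.287555

Final: 0.287555


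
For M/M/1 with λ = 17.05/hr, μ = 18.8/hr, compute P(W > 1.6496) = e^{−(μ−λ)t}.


W ~ Exponential(μ−λ) for M/M/1.
μ − λ = 18.8 − 17.05 = 1.7500
P(W > t) = e^{−(μ−λ)t} = e^{−2.8868} = 0.055754

Final: 0.055754


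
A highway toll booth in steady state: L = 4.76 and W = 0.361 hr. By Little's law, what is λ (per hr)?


λ = L/W = 4.76/0.361 = 13.1856 /hr

Final: 13.1856 /hr


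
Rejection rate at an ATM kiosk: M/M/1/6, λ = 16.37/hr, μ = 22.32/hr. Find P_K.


ρ = λ/μ = 16.37/22.32 = 0.7334
P_K = (1−ρ)ρ^K/(1−ρ^(K+1)) = (0.2666·0.155642)/(1 − 0.114151)
= 0.041491/0.885849 = 0.046837

Final: 0.046837


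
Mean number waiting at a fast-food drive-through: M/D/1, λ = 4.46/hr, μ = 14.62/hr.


ρ = 4.46/14.62 = 0.3051
M/D/1: Lq = ρ²/(2(1−ρ)) = 0.09306/(2·0.6949) = 0.06696

Final: 0.06696


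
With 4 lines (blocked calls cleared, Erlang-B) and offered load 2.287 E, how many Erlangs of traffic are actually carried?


B(4,2.287) = 0.126151 (Erlang-B)
Carried load = a(1 − B) = 2.287·(1 − 0.126151) = 2.287·0.873849 = 1.9985 E

Final: 1.9985 Erlangs


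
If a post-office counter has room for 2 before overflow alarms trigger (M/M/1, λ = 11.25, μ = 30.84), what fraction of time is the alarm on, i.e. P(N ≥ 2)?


ρ = 11.25/30.84 = 0.3648
P(N ≥ n) = ρ^n = 0.3648^2 = 0.133069

Final: 0.133069


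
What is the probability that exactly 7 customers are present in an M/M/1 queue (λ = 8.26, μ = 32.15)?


ρ = 8.26/32.15 = 0.2569
P_n = (1−ρ)·ρ^n = (1 − 0.2569)·0.2569^7 = 0.7431·0.00007389 = 0.00005491

Final: 0.00005491


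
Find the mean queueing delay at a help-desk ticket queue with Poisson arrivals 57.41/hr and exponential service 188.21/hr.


ρ = 57.41/188.21 = 0.3050
Wq = ρ/(μ−λ) = 0.3050/(188.21 − 57.41) = 0.3050/130.80 = 0.002332 hr

Final: 0.002332 hr


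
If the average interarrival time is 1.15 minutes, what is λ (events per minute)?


λ = 1/(interarrival time) in consistent units.
1 minute = 1 min, so λ = 1/1.15 = 0.8696 per minute

Final: 0.8696 /min


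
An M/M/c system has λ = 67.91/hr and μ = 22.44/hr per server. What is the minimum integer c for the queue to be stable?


Stability requires cμ > λ ⇔ c > λ/μ.
λ/μ = 67.91/22.44 = 3.0263
Minimum integer c = ⌊3.0263⌋ + 1 = 4
Check: 4·22.44 = 89.76 > 67.91, while 3·22.44 = 67.32 ≤ 67.91

Final: 4 servers


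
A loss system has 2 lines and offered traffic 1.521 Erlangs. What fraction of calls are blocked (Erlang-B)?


B(c,a) = (a^c/c!) / Σ_{k=0}^{c} a^k/k!
a^2/2! = 1.156720
Σ terms (k=0..2): 1.00000 + 1.52100 + 1.15672 = 3.677720
B = 1.156720/3.677720 = 0.314521

Final: 0.314521


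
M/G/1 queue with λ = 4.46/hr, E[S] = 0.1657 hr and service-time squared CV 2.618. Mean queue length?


ρ = λ·E[S] = 4.46·0.1657 = 0.7390
Lq = ρ²(1+C_s²)/(2(1−ρ)) = 0.5462·(1+2.618)/(2·0.2610)
= 0.5462·3.6180/0.5220 = 3.78573

Final: 3.78573


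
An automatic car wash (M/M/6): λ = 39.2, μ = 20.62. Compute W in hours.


a = 1.9011; ρ = 0.3168; P₀ = 0.149247
Lq = P₀·a^c·ρ/(c!(1−ρ)²) = 0.006643
Wq = Lq/λ = 0.006643/39.2 = 0.0001695 hr
W = Wq + 1/μ = 0.0001695 + 0.04850 = 0.04867 hr

Final: 0.04867 hr


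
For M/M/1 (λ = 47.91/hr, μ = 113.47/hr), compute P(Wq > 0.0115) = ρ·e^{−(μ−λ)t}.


ρ = 47.91/113.47 = 0.4222
P(Wq > t) = ρ·e^{−(μ−λ)t} = 0.4222·e^{−0.7539}
= 0.4222·0.470509 = 0.198661

Final: 0.198661


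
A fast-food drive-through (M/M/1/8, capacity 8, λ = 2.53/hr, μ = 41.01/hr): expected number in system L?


ρ = 2.53/41.01 = 0.06169
L = ρ[1 − (K+1)ρ^K + Kρ^(K+1)] / [(1−ρ)(1−ρ^(K+1))]
Numerator: 0.06169·(1 − 9·2.098e-10 + 8·1.294e-11) = 0.061692
Denominator: (0.9383)·(1.000000) = 0.938308
L = 0.061692/0.938308 = 0.06575

Final: 0.06575


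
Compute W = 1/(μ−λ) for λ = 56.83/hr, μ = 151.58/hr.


W = 1/(μ−λ) = 1/(151.58 − 56.83) = 1/94.75 = 0.01055 hr

Final: 0.01055 hr


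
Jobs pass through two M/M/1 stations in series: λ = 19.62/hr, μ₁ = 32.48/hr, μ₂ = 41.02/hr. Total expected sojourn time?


Each node sees arrival rate λ = 19.62/hr (tandem ⇒ throughput preserved).
W₁ = 1/(μ₁−λ) = 1/(32.48−19.62) = 0.07776 hr
W₂ = 1/(μ₂−λ) = 1/(41.02−19.62) = 0.04673 hr
W_total = W₁ + W₂ = 0.07776 + 0.04673 = 0.12449 hr

Final: 0.12449 hr


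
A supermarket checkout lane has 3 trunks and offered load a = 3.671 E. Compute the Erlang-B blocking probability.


B(c,a) = (a^c/c!) / Σ_{k=0}^{c} a^k/k!
a^3/3! = 8.245213
Σ terms (k=0..3): 1.00000 + 3.67100 + 6.73812 + 8.24521 = 19.654334
B = 8.245213/19.654334 = 0.419511

Final: 0.419511


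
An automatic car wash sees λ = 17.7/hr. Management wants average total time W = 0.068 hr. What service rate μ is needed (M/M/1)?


W = 1/(μ−λ) ⇒ μ − λ = 1/W = 1/0.068 = 14.7059
μ = λ + 1/W = 17.7 + 14.7059 = 32.4059 per hr

Final: 32.4059 /hr


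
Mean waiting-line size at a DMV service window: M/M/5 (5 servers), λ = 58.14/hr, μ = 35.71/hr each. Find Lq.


a = λ/μ = 1.6281; ρ = a/5 = 0.3256
P₀ = 0.195813
Lq = P₀·a^c·ρ / (c!·(1−ρ)²) = 0.195813·11.44000·0.3256/(120·0.45478)
= 0.01337

Final: 0.01337


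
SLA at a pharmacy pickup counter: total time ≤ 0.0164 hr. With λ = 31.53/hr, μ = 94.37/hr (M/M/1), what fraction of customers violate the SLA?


W ~ Exponential(μ−λ) for M/M/1.
μ − λ = 94.37 − 31.53 = 62.8400
P(W > t) = e^{−(μ−λ)t} = e^{−1.0306} = 0.356801

Final: 0.356801


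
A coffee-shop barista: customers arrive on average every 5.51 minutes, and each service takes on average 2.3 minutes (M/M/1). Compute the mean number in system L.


λ = 60/5.51 = 10.8893 /hr
μ = 60/2.3 = 26.0870 /hr
ρ = λ/μ = 10.8893/26.0870 = 0.4174
L = ρ/(1−ρ) = 0.4174/0.5826 = 0.7165

Final: 0.7165


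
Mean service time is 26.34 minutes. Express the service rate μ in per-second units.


μ = 1/(service time) in consistent units.
1 second = 0.0166667 min, so μ = 0.0166667/26.34 = 0.0006328 per second

Final: 0.0006328 /sec


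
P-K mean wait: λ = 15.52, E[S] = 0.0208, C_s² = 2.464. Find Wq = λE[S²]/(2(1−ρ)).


ρ = λ·E[S] = 15.52·0.0208 = 0.3228
E[S²] = E[S]²(1+C_s²) = 0.0208²·(1+2.464) = 0.001499
Wq = λ·E[S²]/(2(1−ρ)) = 15.52·0.001499/(2·0.6772) = 0.01717 hr

Final: 0.01717 hr


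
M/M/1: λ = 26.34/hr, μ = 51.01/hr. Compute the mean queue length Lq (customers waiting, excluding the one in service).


ρ = 26.34/51.01 = 0.5164
Lq = ρ²/(1−ρ) = 0.2666/0.4836 = 0.5513

Final: 0.5513


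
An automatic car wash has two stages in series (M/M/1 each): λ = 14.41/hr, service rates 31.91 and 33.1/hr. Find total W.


Each node sees arrival rate λ = 14.41/hr (tandem ⇒ throughput preserved).
W₁ = 1/(μ₁−λ) = 1/(31.91−14.41) = 0.05714 hr
W₂ = 1/(μ₂−λ) = 1/(33.1−14.41) = 0.05350 hr
W_total = W₁ + W₂ = 0.05714 + 0.05350 = 0.11065 hr

Final: 0.11065 hr


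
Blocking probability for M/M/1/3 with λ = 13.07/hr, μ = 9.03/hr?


ρ = λ/μ = 13.07/9.03 = 1.4474
P_K = (1−ρ)ρ^K/(1−ρ^(K+1)) = (-0.4474·3.032240)/(1 − 4.388856)
= -1.356617/-3.388856 = 0.400317

Final: 0.400317


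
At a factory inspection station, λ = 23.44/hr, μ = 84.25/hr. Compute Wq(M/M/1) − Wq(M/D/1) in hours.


ρ = 23.44/84.25 = 0.2782
Wq(M/M/1) = ρ/(μ−λ) = 0.2782/60.81 = 0.004575 hr
Wq(M/D/1) = ρ/(2(μ−λ)) = 0.002288 hr
Savings = 0.004575 − 0.002288 = 0.002288 hr

Final: 0.002288 hr


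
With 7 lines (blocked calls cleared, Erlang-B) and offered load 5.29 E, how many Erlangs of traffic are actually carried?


B(7,5.29) = 0.138945 (Erlang-B)
Carried load = a(1 − B) = 5.29·(1 − 0.138945) = 5.29·0.861055 = 4.5550 E

Final: 4.5550 Erlangs


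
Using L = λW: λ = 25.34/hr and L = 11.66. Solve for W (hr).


W = L/λ = 11.66/25.34 = 0.4601 hr

Final: 0.4601 hr


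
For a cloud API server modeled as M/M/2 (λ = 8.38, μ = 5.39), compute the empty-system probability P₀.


a = λ/μ = 8.38/5.39 = 1.5547; ρ = a/c = 0.7774
Σ_{k=0}^{1} a^k/k! (terms k=0..1) = 1.00000 + 1.55473 = 2.55473
Tail: a^2/(2!(1−ρ)) = 2.41719/(2·0.2226) = 5.42860
P₀ = 1/(2.55473 + 5.42860) = 1/7.98333 = 0.125261

Final: 0.125261


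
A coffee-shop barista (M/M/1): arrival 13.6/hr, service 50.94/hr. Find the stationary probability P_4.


ρ = 13.6/50.94 = 0.2670
P_n = (1−ρ)·ρ^n = (1 − 0.2670)·0.2670^4 = 0.7330·0.005081 = 0.003724

Final: 0.003724


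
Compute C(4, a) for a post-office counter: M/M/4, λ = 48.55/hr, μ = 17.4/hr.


a = λ/μ = 2.7902; ρ = a/4 = 0.6976
P₀ = 0.050881 (from M/M/c formula)
C(c,a) = [a^c/(c!(1−ρ))]·P₀ = [60.61219/(24·0.3024)]·0.050881
= 8.35037·0.050881 = 0.424873

Final: 0.424873


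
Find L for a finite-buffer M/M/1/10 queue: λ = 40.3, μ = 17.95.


ρ = 40.3/17.95 = 2.2451
L = ρ[1 − (K+1)ρ^K + Kρ^(K+1)] / [(1−ρ)(1−ρ^(K+1))]
Numerator: 2.2451·(1 − 11·3253.912964 + 10·7305.442477) = 83658.718731
Denominator: (-1.2451)·(-7304.442477) = 9094.946483
L = 83658.718731/9094.946483 = 9.1984

Final: 9.1984


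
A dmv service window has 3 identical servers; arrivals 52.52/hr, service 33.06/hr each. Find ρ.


ρ = λ/(cμ) = 52.52/(3·33.06) = 52.52/99.18 = 0.5295

Final: 0.5295


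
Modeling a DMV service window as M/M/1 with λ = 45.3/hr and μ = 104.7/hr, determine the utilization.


ρ = λ/μ = 45.3/104.7 = 0.4327

Final: 0.4327


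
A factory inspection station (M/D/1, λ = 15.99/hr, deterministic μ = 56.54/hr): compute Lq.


ρ = 15.99/56.54 = 0.2828
M/D/1: Lq = ρ²/(2(1−ρ)) = 0.07998/(2·0.7172) = 0.05576

Final: 0.05576


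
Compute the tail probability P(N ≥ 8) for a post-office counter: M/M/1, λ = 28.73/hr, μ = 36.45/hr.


ρ = 28.73/36.45 = 0.7882
P(N ≥ n) = ρ^n = 0.7882^8 = 0.148972

Final: 0.148972


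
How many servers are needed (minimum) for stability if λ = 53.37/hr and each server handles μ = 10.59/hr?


Stability requires cμ > λ ⇔ c > λ/μ.
λ/μ = 53.37/10.59 = 5.0397
Minimum integer c = ⌊5.0397⌋ + 1 = 6
Check: 6·10.59 = 63.54 > 53.37, while 5·10.59 = 52.95 ≤ 53.37

Final: 6 servers


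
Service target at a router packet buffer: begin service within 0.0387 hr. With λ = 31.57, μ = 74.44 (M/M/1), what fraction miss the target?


ρ = 31.57/74.44 = 0.4241
P(Wq > t) = ρ·e^{−(μ−λ)t} = 0.4241·e^{−1.6591}
= 0.4241·0.190316 = 0.080713

Final: 0.080713


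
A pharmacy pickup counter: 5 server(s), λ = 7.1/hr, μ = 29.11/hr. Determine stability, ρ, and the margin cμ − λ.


Total capacity cμ = 5·29.11 = 145.55/hr
ρ = λ/(cμ) = 7.1/145.55 = 0.04878
Stable ⇔ ρ < 1: YES
Spare capacity = cμ − λ = 145.55 − 7.1 = 138.45/hr

Final: ρ = 0.04878; stable; margin = 138.45/hr


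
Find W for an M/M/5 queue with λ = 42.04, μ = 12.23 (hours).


a = 3.4374; ρ = 0.6875; P₀ = 0.027987
Lq = P₀·a^c·ρ/(c!(1−ρ)²) = 0.78796
Wq = Lq/λ = 0.78796/42.04 = 0.01874 hr
W = Wq + 1/μ = 0.01874 + 0.08177 = 0.10051 hr

Final: 0.10051 hr


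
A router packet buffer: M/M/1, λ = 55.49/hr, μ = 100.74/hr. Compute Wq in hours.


ρ = 55.49/100.74 = 0.5508
Wq = ρ/(μ−λ) = 0.5508/(100.74 − 55.49) = 0.5508/45.25 = 0.01217 hr

Final: 0.01217 hr


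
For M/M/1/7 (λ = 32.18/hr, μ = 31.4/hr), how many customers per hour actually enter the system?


ρ = 1.0248; P_K = (1−ρ)ρ^7/(1−ρ^8) = 0.135994
λ_eff = λ(1 − P_K) = 32.18·(1 − 0.135994) = 32.18·0.864006 = 27.8037 /hr

Final: 27.8037 /hr


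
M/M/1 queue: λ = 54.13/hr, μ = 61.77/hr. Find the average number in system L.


ρ = λ/μ = 54.13/61.77 = 0.8763
L = ρ/(1−ρ) = 0.8763/(1 − 0.8763) = 0.8763/0.1237 = 7.0851

Final: 7.0851


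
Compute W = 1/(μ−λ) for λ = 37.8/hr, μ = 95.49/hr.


W = 1/(μ−λ) = 1/(95.49 − 37.8) = 1/57.69 = 0.01733 hr

Final: 0.01733 hr


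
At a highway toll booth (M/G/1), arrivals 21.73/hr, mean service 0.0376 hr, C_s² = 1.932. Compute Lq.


ρ = λ·E[S] = 21.73·0.0376 = 0.8170
Lq = ρ²(1+C_s²)/(2(1−ρ)) = 0.6676·(1+1.932)/(2·0.1830)
= 0.6676·2.9320/0.3659 = 5.34924

Final: 5.34924


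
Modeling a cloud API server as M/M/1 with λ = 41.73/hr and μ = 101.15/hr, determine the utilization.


ρ = λ/μ = 41.73/101.15 = 0.4126

Final: 0.4126


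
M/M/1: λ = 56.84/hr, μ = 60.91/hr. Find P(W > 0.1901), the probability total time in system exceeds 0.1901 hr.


W ~ Exponential(μ−λ) for M/M/1.
μ − λ = 60.91 − 56.84 = 4.0700
P(W > t) = e^{−(μ−λ)t} = e^{−0.7737} = 0.461300

Final: 0.461300


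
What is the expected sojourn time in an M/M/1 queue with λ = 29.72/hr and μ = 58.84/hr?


W = 1/(μ−λ) = 1/(58.84 − 29.72) = 1/29.12 = 0.03434 hr

Final: 0.03434 hr


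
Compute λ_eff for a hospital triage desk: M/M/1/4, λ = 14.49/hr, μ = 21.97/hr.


ρ = 0.6595; P_K = (1−ρ)ρ^4/(1−ρ^5) = 0.073606
λ_eff = λ(1 − P_K) = 14.49·(1 − 0.073606) = 14.49·0.926394 = 13.4234 /hr

Final: 13.4234 /hr


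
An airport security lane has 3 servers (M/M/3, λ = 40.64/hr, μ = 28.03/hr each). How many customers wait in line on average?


a = λ/μ = 1.4499; ρ = a/3 = 0.4833
P₀ = 0.223013
Lq = P₀·a^c·ρ / (c!·(1−ρ)²) = 0.223013·3.04784·0.4833/(6·0.26699)
= 0.20506

Final: 0.20506


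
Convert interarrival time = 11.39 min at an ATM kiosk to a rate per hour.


λ = 1/(interarrival time) in consistent units.
1 hour = 60 min, so λ = 60/11.39 = 5.2678 per hour

Final: 5.2678 /hr


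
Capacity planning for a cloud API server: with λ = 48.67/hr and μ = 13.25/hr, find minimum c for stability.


Stability requires cμ > λ ⇔ c > λ/μ.
λ/μ = 48.67/13.25 = 3.6732
Minimum integer c = ⌊3.6732⌋ + 1 = 4
Check: 4·13.25 = 53.00 > 48.67, while 3·13.25 = 39.75 ≤ 48.67

Final: 4 servers


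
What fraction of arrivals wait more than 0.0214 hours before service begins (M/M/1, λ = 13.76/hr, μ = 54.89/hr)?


ρ = 13.76/54.89 = 0.2507
P(Wq > t) = ρ·e^{−(μ−λ)t} = 0.2507·e^{−0.8802}
= 0.2507·0.414707 = 0.103960

Final: 0.103960


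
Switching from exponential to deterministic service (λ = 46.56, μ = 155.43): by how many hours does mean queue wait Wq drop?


ρ = 46.56/155.43 = 0.2996
Wq(M/M/1) = ρ/(μ−λ) = 0.2996/108.87 = 0.002752 hr
Wq(M/D/1) = ρ/(2(μ−λ)) = 0.001376 hr
Savings = 0.002752 − 0.001376 = 0.001376 hr

Final: 0.001376 hr


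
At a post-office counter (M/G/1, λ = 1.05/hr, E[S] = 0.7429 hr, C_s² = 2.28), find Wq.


ρ = λ·E[S] = 1.05·0.7429 = 0.7800
E[S²] = E[S]²(1+C_s²) = 0.7429²·(1+2.28) = 1.810233
Wq = λ·E[S²]/(2(1−ρ)) = 1.05·1.810233/(2·0.2200) = 4.32076 hr

Final: 4.32076 hr


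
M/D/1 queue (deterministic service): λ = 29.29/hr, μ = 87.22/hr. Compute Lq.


ρ = 29.29/87.22 = 0.3358
M/D/1: Lq = ρ²/(2(1−ρ)) = 0.1128/(2·0.6642) = 0.08490

Final: 0.08490


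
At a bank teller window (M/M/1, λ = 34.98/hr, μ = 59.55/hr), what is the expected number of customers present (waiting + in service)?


ρ = λ/μ = 34.98/59.55 = 0.5874
L = ρ/(1−ρ) = 0.5874/(1 − 0.5874) = 0.5874/0.4126 = 1.4237

Final: 1.4237


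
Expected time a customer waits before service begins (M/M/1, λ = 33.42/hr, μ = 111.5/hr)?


ρ = 33.42/111.5 = 0.2997
Wq = ρ/(μ−λ) = 0.2997/(111.5 − 33.42) = 0.2997/78.08 = 0.003839 hr

Final: 0.003839 hr


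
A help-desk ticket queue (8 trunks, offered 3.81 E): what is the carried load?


B(8,3.81) = 0.024793 (Erlang-B)
Carried load = a(1 − B) = 3.81·(1 − 0.024793) = 3.81·0.975207 = 3.7155 E

Final: 3.7155 Erlangs


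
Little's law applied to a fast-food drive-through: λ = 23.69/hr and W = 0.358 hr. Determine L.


L = λW = 23.69·0.358 = 8.4810

Final: 8.4810


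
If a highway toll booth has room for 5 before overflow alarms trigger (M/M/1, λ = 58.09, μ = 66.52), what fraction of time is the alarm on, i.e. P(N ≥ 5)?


ρ = 58.09/66.52 = 0.8733
P(N ≥ n) = ρ^n = 0.8733^5 = 0.507862

Final: 0.507862


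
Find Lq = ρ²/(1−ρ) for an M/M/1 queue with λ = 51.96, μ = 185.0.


ρ = 51.96/185.0 = 0.2809
Lq = ρ²/(1−ρ) = 0.07889/0.7191 = 0.1097

Final: 0.1097


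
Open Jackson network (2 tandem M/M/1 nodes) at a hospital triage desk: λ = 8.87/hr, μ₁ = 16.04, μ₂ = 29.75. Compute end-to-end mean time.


Each node sees arrival rate λ = 8.87/hr (tandem ⇒ throughput preserved).
W₁ = 1/(μ₁−λ) = 1/(16.04−8.87) = 0.13947 hr
W₂ = 1/(μ₂−λ) = 1/(29.75−8.87) = 0.04789 hr
W_total = W₁ + W₂ = 0.13947 + 0.04789 = 0.18736 hr

Final: 0.18736 hr


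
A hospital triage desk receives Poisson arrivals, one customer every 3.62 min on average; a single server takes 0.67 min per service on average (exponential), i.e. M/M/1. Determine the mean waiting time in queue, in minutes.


λ = 60/3.62 = 16.5746 /hr
μ = 60/0.67 = 89.5522 /hr
ρ = λ/μ = 16.5746/89.5522 = 0.1851
Wq = ρ/(μ−λ) = 0.1851/(89.5522−16.5746) = 0.002536 hr
In minutes: 0.002536·60 = 0.1522 min

Final: 0.1522 min


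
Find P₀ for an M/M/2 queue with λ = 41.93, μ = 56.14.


a = λ/μ = 41.93/56.14 = 0.7469; ρ = a/c = 0.3734
Σ_{k=0}^{1} a^k/k! (terms k=0..1) = 1.00000 + 0.74688 = 1.74688
Tail: a^2/(2!(1−ρ)) = 0.55783/(2·0.6266) = 0.44516
P₀ = 1/(1.74688 + 0.44516) = 1/2.19204 = 0.456196

Final: 0.456196


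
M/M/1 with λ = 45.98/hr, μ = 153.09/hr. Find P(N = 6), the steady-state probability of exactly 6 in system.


ρ = 45.98/153.09 = 0.3003
P_n = (1−ρ)·ρ^n = (1 − 0.3003)·0.3003^6 = 0.6997·0.0007341 = 0.0005136

Final: 0.0005136


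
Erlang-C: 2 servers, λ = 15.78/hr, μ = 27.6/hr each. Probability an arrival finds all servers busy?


a = λ/μ = 0.5717; ρ = a/2 = 0.2859
P₀ = 0.555368 (from M/M/c formula)
C(c,a) = [a^c/(c!(1−ρ))]·P₀ = [0.32689/(2·0.7141)]·0.555368
= 0.22887·0.555368 = 0.127107

Final: 0.127107


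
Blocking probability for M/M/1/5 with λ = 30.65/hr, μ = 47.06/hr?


ρ = λ/μ = 30.65/47.06 = 0.6513
P_K = (1−ρ)ρ^K/(1−ρ^(K+1)) = (0.3487·0.117191)/(1 − 0.076326)
= 0.040865/0.923674 = 0.044242

Final: 0.044242


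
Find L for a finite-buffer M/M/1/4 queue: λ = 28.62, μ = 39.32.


ρ = 28.62/39.32 = 0.7279
L = ρ[1 − (K+1)ρ^K + Kρ^(K+1)] / [(1−ρ)(1−ρ^(K+1))]
Numerator: 0.7279·(1 − 5·0.280688 + 4·0.204306) = 0.301180
Denominator: (0.2721)·(0.795694) = 0.216529
L = 0.301180/0.216529 = 1.3909

Final: 1.3909


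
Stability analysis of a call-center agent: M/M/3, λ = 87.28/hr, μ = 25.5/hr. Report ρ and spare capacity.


Total capacity cμ = 3·25.5 = 76.50/hr
ρ = λ/(cμ) = 87.28/76.50 = 1.1409
Stable ⇔ ρ < 1: NO
Spare capacity = cμ − λ = 76.50 − 87.28 = -10.78/hr

Final: ρ = 1.1409; unstable; margin = -10.78/hr


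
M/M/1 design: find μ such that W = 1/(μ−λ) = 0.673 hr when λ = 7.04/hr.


W = 1/(μ−λ) ⇒ μ − λ = 1/W = 1/0.673 = 1.4859
μ = λ + 1/W = 7.04 + 1.4859 = 8.5259 per hr

Final: 8.5259 /hr


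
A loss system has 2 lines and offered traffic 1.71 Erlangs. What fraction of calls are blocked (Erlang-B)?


B(c,a) = (a^c/c!) / Σ_{k=0}^{c} a^k/k!
a^2/2! = 1.462050
Σ terms (k=0..2): 1.00000 + 1.71000 + 1.46205 = 4.172050
B = 1.462050/4.172050 = 0.350439

Final: 0.350439


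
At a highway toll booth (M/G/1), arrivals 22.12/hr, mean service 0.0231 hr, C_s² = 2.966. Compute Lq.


ρ = λ·E[S] = 22.12·0.0231 = 0.5110
Lq = ρ²(1+C_s²)/(2(1−ρ)) = 0.2611·(1+2.966)/(2·0.4890)
= 0.2611·3.9660/0.9781 = 1.05873

Final: 1.05873


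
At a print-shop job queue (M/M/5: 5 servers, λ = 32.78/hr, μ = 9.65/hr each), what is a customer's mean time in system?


a = 3.3969; ρ = 0.6794; P₀ = 0.029410
Lq = P₀·a^c·ρ/(c!(1−ρ)²) = 0.73257
Wq = Lq/λ = 0.73257/32.78 = 0.02235 hr
W = Wq + 1/μ = 0.02235 + 0.10363 = 0.12597 hr

Final: 0.12597 hr


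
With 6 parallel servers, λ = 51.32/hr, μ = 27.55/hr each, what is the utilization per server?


ρ = λ/(cμ) = 51.32/(6·27.55) = 51.32/165.30 = 0.3105

Final: 0.3105


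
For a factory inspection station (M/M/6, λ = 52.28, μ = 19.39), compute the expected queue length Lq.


a = λ/μ = 2.6962; ρ = a/6 = 0.4494
P₀ = 0.066861
Lq = P₀·a^c·ρ / (c!·(1−ρ)²) = 0.066861·384.19050·0.4494/(720·0.30319)
= 0.05288

Final: 0.05288


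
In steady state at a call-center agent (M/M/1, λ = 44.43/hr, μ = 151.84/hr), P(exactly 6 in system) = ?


ρ = 44.43/151.84 = 0.2926
P_n = (1−ρ)·ρ^n = (1 − 0.2926)·0.2926^6 = 0.7074·0.0006277 = 0.0004440

Final: 0.0004440


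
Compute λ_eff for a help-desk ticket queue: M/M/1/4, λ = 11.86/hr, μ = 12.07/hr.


ρ = 0.9826; P_K = (1−ρ)ρ^4/(1−ρ^5) = 0.193042
λ_eff = λ(1 − P_K) = 11.86·(1 − 0.193042) = 11.86·0.806958 = 9.5705 /hr

Final: 9.5705 /hr


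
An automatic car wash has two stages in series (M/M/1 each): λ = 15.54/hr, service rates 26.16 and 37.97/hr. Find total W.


Each node sees arrival rate λ = 15.54/hr (tandem ⇒ throughput preserved).
W₁ = 1/(μ₁−λ) = 1/(26.16−15.54) = 0.09416 hr
W₂ = 1/(μ₂−λ) = 1/(37.97−15.54) = 0.04458 hr
W_total = W₁ + W₂ = 0.09416 + 0.04458 = 0.13875 hr

Final: 0.13875 hr


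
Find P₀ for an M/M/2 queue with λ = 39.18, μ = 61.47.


a = λ/μ = 39.18/61.47 = 0.6374; ρ = a/c = 0.3187
Σ_{k=0}^{1} a^k/k! (terms k=0..1) = 1.00000 + 0.63738 = 1.63738
Tail: a^2/(2!(1−ρ)) = 0.40626/(2·0.6813) = 0.29815
P₀ = 1/(1.63738 + 0.29815) = 1/1.93553 = 0.516654

Final: 0.516654


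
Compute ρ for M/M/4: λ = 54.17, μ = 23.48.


ρ = λ/(cμ) = 54.17/(4·23.48) = 54.17/93.92 = 0.5768

Final: 0.5768


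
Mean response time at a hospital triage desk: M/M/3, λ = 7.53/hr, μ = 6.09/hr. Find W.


a = 1.2365; ρ = 0.4122; P₀ = 0.282741
Lq = P₀·a^c·ρ/(c!(1−ρ)²) = 0.10624
Wq = Lq/λ = 0.10624/7.53 = 0.01411 hr
W = Wq + 1/μ = 0.01411 + 0.16420 = 0.17831 hr

Final: 0.17831 hr


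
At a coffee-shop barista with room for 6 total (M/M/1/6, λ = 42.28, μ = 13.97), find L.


ρ = 42.28/13.97 = 3.0265
L = ρ[1 − (K+1)ρ^K + Kρ^(K+1)] / [(1−ρ)(1−ρ^(K+1))]
Numerator: 3.0265·(1 − 7·768.477993 + 6·2325.787369) = 25956.282963
Denominator: (-2.0265)·(-2324.787369) = 4711.147489
L = 25956.282963/4711.147489 = 5.5095

Final: 5.5095


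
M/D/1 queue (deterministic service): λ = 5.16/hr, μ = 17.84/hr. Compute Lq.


ρ = 5.16/17.84 = 0.2892
M/D/1: Lq = ρ²/(2(1−ρ)) = 0.08366/(2·0.7108) = 0.05885

Final: 0.05885


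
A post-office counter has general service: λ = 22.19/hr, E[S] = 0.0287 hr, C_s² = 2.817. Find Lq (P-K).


ρ = λ·E[S] = 22.19·0.0287 = 0.6369
Lq = ρ²(1+C_s²)/(2(1−ρ)) = 0.4056·(1+2.817)/(2·0.3631)
= 0.4056·3.8170/0.7263 = 2.13151

Final: 2.13151


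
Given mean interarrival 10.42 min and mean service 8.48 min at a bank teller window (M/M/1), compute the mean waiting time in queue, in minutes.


λ = 60/10.42 = 5.7582 /hr
μ = 60/8.48 = 7.0755 /hr
ρ = λ/μ = 5.7582/7.0755 = 0.8138
Wq = ρ/(μ−λ) = 0.8138/(7.0755−5.7582) = 0.61779 hr
In minutes: 0.61779·60 = 37.067 min

Final: 37.067 min


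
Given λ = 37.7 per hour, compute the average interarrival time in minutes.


Mean interarrival time = 1/λ = 1/37.7 hour = 0.02653 hour
In minutes: 0.02653 × 60 = 1.5915 min

Final: 1.5915 min


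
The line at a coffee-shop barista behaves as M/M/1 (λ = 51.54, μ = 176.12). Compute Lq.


ρ = 51.54/176.12 = 0.2926
Lq = ρ²/(1−ρ) = 0.08564/0.7074 = 0.1211

Final: 0.1211


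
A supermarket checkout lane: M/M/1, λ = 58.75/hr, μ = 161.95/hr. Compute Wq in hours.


ρ = 58.75/161.95 = 0.3628
Wq = ρ/(μ−λ) = 0.3628/(161.95 − 58.75) = 0.3628/103.20 = 0.003515 hr

Final: 0.003515 hr


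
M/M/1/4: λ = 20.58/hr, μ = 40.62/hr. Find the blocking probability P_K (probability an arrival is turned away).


ρ = λ/μ = 20.58/40.62 = 0.5066
P_K = (1−ρ)ρ^K/(1−ρ^(K+1)) = (0.4934·0.065890)/(1 − 0.033383)
= 0.032507/0.966617 = 0.033630

Final: 0.033630


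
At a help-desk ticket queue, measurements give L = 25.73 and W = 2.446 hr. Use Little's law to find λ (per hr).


λ = L/W = 25.73/2.446 = 10.5192 /hr

Final: 10.5192 /hr


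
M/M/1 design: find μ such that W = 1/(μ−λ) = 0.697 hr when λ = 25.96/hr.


W = 1/(μ−λ) ⇒ μ − λ = 1/W = 1/0.697 = 1.4347
μ = λ + 1/W = 25.96 + 1.4347 = 27.3947 per hr

Final: 27.3947 /hr


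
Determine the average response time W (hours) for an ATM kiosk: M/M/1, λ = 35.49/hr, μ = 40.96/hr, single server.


W = 1/(μ−λ) = 1/(40.96 − 35.49) = 1/5.47 = 0.1828 hr

Final: 0.1828 hr


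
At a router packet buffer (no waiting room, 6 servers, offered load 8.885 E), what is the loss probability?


B(c,a) = (a^c/c!) / Σ_{k=0}^{c} a^k/k!
a^6/6! = 683.301063
Σ terms (k=0..6): 1.00000 + 8.88500 + 39.47161 + 116.90176 + 259.66803 + 461.43009 + 683.30106 = 1570.657560
B = 683.301063/1570.657560 = 0.435041

Final: 0.435041


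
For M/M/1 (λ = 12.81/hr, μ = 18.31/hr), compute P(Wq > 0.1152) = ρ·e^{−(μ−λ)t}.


ρ = 12.81/18.31 = 0.6996
P(Wq > t) = ρ·e^{−(μ−λ)t} = 0.6996·e^{−0.6336}
= 0.6996·0.530678 = 0.371272

Final: 0.371272


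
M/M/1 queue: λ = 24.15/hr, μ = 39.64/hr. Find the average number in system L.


ρ = λ/μ = 24.15/39.64 = 0.6092
L = ρ/(1−ρ) = 0.6092/(1 − 0.6092) = 0.6092/0.3908 = 1.5591

Final: 1.5591


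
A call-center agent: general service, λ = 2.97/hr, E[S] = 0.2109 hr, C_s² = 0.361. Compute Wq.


ρ = λ·E[S] = 2.97·0.2109 = 0.6264
E[S²] = E[S]²(1+C_s²) = 0.2109²·(1+0.361) = 0.060536
Wq = λ·E[S²]/(2(1−ρ)) = 2.97·0.060536/(2·0.3736) = 0.24060 hr

Final: 0.24060 hr


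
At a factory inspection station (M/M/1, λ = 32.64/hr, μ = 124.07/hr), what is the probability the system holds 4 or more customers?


ρ = 32.64/124.07 = 0.2631
P(N ≥ n) = ρ^n = 0.2631^4 = 0.004790

Final: 0.004790


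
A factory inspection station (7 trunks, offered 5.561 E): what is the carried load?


B(7,5.561) = 0.156463 (Erlang-B)
Carried load = a(1 − B) = 5.561·(1 − 0.156463) = 5.561·0.843537 = 4.6909 E

Final: 4.6909 Erlangs


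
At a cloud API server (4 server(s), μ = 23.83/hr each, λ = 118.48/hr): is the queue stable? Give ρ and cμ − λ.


Total capacity cμ = 4·23.83 = 95.32/hr
ρ = λ/(cμ) = 118.48/95.32 = 1.2430
Stable ⇔ ρ < 1: NO
Spare capacity = cμ − λ = 95.32 − 118.48 = -23.16/hr

Final: ρ = 1.2430; unstable; margin = -23.16/hr


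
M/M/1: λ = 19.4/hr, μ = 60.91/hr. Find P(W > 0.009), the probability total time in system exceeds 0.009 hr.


W ~ Exponential(μ−λ) for M/M/1.
μ − λ = 60.91 − 19.4 = 41.5100
P(W > t) = e^{−(μ−λ)t} = e^{−0.3736} = 0.688259

Final: 0.688259


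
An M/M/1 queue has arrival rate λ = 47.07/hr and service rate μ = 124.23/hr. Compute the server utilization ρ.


ρ = λ/μ = 47.07/124.23 = 0.3789

Final: 0.3789


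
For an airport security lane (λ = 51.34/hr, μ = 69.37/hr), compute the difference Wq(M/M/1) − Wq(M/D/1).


ρ = 51.34/69.37 = 0.7401
Wq(M/M/1) = ρ/(μ−λ) = 0.7401/18.03 = 0.04105 hr
Wq(M/D/1) = ρ/(2(μ−λ)) = 0.02052 hr
Savings = 0.04105 − 0.02052 = 0.02052 hr

Final: 0.02052 hr


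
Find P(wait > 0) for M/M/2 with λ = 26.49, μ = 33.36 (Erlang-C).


a = λ/μ = 0.7941; ρ = a/2 = 0.3970
P₀ = 0.431606 (from M/M/c formula)
C(c,a) = [a^c/(c!(1−ρ))]·P₀ = [0.63054/(2·0.6030)]·0.431606
= 0.52286·0.431606 = 0.225671

Final: 0.225671


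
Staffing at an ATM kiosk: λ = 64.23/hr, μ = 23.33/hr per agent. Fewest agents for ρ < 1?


Stability requires cμ > λ ⇔ c > λ/μ.
λ/μ = 64.23/23.33 = 2.7531
Minimum integer c = ⌊2.7531⌋ + 1 = 3
Check: 3·23.33 = 69.99 > 64.23, while 2·23.33 = 46.66 ≤ 64.23

Final: 3 servers


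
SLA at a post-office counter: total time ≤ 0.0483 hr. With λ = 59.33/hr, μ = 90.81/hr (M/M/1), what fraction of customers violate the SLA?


W ~ Exponential(μ−λ) for M/M/1.
μ − λ = 90.81 − 59.33 = 31.4800
P(W > t) = e^{−(μ−λ)t} = e^{−1.5205} = 0.218606

Final: 0.218606


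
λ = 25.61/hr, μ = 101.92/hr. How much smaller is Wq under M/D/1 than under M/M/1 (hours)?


ρ = 25.61/101.92 = 0.2513
Wq(M/M/1) = ρ/(μ−λ) = 0.2513/76.31 = 0.003293 hr
Wq(M/D/1) = ρ/(2(μ−λ)) = 0.001646 hr
Savings = 0.003293 − 0.001646 = 0.001646 hr

Final: 0.001646 hr


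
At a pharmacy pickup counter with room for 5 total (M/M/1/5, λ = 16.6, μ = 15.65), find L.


ρ = 16.6/15.65 = 1.0607
L = ρ[1 − (K+1)ρ^K + Kρ^(K+1)] / [(1−ρ)(1−ρ^(K+1))]
Numerator: 1.0607·(1 − 6·1.342668 + 5·1.424172) = 0.068787
Denominator: (-0.06070)·(-0.424172) = 0.025748
L = 0.068787/0.025748 = 2.6715

Final: 2.6715


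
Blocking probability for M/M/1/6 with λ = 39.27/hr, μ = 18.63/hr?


ρ = λ/μ = 39.27/18.63 = 2.1079
P_K = (1−ρ)ρ^K/(1−ρ^(K+1)) = (-1.1079·87.717911)/(1 − 184.899750)
= -97.181840/-183.899750 = 0.528450

Final: 0.528450


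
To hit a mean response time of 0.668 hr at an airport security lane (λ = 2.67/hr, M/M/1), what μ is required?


W = 1/(μ−λ) ⇒ μ − λ = 1/W = 1/0.668 = 1.4970
μ = λ + 1/W = 2.67 + 1.4970 = 4.1670 per hr

Final: 4.1670 /hr


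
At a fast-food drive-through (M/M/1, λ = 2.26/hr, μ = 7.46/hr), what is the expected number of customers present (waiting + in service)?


ρ = λ/μ = 2.26/7.46 = 0.3029
L = ρ/(1−ρ) = 0.3029/(1 − 0.3029) = 0.3029/0.6971 = 0.4346

Final: 0.4346


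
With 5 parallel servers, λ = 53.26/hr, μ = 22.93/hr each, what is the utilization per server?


ρ = λ/(cμ) = 53.26/(5·22.93) = 53.26/114.65 = 0.4645

Final: 0.4645


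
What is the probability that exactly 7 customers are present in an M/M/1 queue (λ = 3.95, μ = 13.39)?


ρ = 3.95/13.39 = 0.2950
P_n = (1−ρ)·ρ^n = (1 − 0.2950)·0.2950^7 = 0.7050·0.0001944 = 0.0001371

Final: 0.0001371


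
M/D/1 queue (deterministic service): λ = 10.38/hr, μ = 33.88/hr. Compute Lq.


ρ = 10.38/33.88 = 0.3064
M/D/1: Lq = ρ²/(2(1−ρ)) = 0.09387/(2·0.6936) = 0.06766

Final: 0.06766


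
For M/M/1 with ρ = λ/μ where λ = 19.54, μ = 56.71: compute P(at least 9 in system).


ρ = 19.54/56.71 = 0.3446
P(N ≥ n) = ρ^n = 0.3446^9 = 0.00006845

Final: 0.00006845


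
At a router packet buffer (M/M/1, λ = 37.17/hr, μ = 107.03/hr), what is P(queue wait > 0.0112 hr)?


ρ = 37.17/107.03 = 0.3473
P(Wq > t) = ρ·e^{−(μ−λ)t} = 0.3473·e^{−0.7824}
= 0.3473·0.457293 = 0.158811

Final: 0.158811


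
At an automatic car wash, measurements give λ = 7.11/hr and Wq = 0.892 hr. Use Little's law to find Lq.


Lq = λWq = 7.11·0.892 = 6.3421

Final: 6.3421
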